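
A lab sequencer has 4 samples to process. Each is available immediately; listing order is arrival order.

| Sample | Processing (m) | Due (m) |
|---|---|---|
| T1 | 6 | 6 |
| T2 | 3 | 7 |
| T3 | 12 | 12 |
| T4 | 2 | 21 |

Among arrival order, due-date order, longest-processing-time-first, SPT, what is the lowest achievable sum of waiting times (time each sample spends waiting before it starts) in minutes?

FIFO (arrival order): T1 T2 T3 T4.
T1: waits 0, runs 0→6
T2: waits 6, runs 6→9
T3: waits 9, runs 9→21
T4: waits 21, runs 21→23
Sum = 0+6+9+21 = 36.
EDD (increasing due date): T1 T2 T3 T4.
T1: waits 0, runs 0→6
T2: waits 6, runs 6→9
T3: waits 9, runs 9→21
T4: waits 21, runs 21→23
Sum = 0+6+9+21 = 36.
LPT (decreasing processing time): T3 T1 T2 T4.
T3: waits 0, runs 0→12
T1: waits 12, runs 12→18
T2: waits 18, runs 18→21
T4: waits 21, runs 21→23
Sum = 0+12+18+21 = 51.
SPT (increasing processing time): T4 T2 T1 T3.
T4: waits 0, runs 0→2
T2: waits 2, runs 2→5
T1: waits 5, runs 5→11
T3: waits 11, runs 11→23
Sum = 0+2+5+11 = 18.
FIFO 36, EDD 36, LPT 51, SPT 18 → minimum 18.

18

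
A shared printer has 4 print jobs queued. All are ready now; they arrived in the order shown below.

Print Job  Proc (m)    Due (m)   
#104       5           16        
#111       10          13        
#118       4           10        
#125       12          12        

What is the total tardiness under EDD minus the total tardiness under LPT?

-9

EDD (increasing due date): #118 #125 #111 #104.
#118: 0→4, due 10, tardiness 0
#125: 4→16, due 12, tardiness 4
#111: 16→26, due 13, tardiness 13
#104: 26→31, due 16, tardiness 15
Sum = 0+4+13+15 = 32.
LPT (decreasing processing time): #125 #111 #104 #118.
#125: 0→12, due 12, tardiness 0
#111: 12→22, due 13, tardiness 9
#104: 22→27, due 16, tardiness 11
#118: 27→31, due 10, tardiness 21
Sum = 0+9+11+21 = 41.
Difference = 32 − 41 = -9.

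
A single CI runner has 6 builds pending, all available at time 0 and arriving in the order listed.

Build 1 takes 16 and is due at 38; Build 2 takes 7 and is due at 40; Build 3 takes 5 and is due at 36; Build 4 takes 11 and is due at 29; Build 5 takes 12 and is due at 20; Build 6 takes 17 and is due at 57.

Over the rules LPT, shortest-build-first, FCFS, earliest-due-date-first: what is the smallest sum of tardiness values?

LPT (decreasing processing time): Build 6 Build 1 Build 5 Build 4 Build 2 Build 3.
Build 6: 0→17, due 57, tardiness 0
Build 1: 17→33, due 38, tardiness 0
Build 5: 33→45, due 20, tardiness 25
Build 4: 45→56, due 29, tardiness 27
Build 2: 56→63, due 40, tardiness 23
Build 3: 63→68, due 36, tardiness 32
Sum = 0+0+25+27+23+32 = 107.
SPT (increasing processing time): Build 3 Build 2 Build 4 Build 5 Build 1 Build 6.
Build 3: 0→5, due 36, tardiness 0
Build 2: 5→12, due 40, tardiness 0
Build 4: 12→23, due 29, tardiness 0
Build 5: 23→35, due 20, tardiness 15
Build 1: 35→51, due 38, tardiness 13
Build 6: 51→68, due 57, tardiness 11
Sum = 0+0+0+15+13+11 = 39.
FIFO (arrival order): Build 1 Build 2 Build 3 Build 4 Build 5 Build 6.
Build 1: 0→16, due 38, tardiness 0
Build 2: 16→23, due 40, tardiness 0
Build 3: 23→28, due 36, tardiness 0
Build 4: 28→39, due 29, tardiness 10
Build 5: 39→51, due 20, tardiness 31
Build 6: 51→68, due 57, tardiness 11
Sum = 0+0+0+10+31+11 = 52.
EDD (increasing due date): Build 5 Build 4 Build 3 Build 1 Build 2 Build 6.
Build 5: 0→12, due 20, tardiness 0
Build 4: 12→23, due 29, tardiness 0
Build 3: 23→28, due 36, tardiness 0
Build 1: 28→44, due 38, tardiness 6
Build 2: 44→51, due 40, tardiness 11
Build 6: 51→68, due 57, tardiness 11
Sum = 0+0+0+6+11+11 = 28.
LPT 107, SPT 39, FIFO 52, EDD 28 → minimum 28.

28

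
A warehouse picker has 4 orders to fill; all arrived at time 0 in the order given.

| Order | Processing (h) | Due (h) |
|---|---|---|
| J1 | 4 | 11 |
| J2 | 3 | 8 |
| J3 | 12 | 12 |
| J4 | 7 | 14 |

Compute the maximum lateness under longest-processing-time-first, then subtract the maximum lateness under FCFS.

LPT (decreasing processing time): J3 J4 J1 J2.
J3: 0→12, due 12, lateness 0
J4: 12→19, due 14, lateness 5
J1: 19→23, due 11, lateness 12
J2: 23→26, due 8, lateness 18
Maximum = 18.
FIFO (arrival order): J1 J2 J3 J4.
J1: 0→4, due 11, lateness -7
J2: 4→7, due 8, lateness -1
J3: 7→19, due 12, lateness 7
J4: 19→26, due 14, lateness 12
Maximum = 12.
Difference = 18 − 12 = 6.

6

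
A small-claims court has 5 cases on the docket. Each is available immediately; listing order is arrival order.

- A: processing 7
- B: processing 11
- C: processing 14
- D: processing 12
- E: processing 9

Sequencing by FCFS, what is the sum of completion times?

154

FIFO (arrival order): A B C D E.
A: 0→7
B: 7→18
C: 18→32
D: 32→44
E: 44→53
Sum = 7+18+32+44+53 = 154.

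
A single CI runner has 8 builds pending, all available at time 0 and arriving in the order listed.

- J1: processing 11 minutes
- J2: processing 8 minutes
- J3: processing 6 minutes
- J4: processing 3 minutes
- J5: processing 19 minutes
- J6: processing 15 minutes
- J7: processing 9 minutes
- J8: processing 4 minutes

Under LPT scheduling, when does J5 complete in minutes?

LPT (decreasing processing time): J5 J6 J1 J7 J2 J3 J8 J4.
J5: 0→19

19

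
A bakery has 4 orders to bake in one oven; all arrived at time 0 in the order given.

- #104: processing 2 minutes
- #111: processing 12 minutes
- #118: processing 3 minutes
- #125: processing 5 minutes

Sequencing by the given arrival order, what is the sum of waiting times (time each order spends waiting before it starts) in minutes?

FIFO (arrival order): #104 #111 #118 #125.
#104: waits 0, runs 0→2
#111: waits 2, runs 2→14
#118: waits 14, runs 14→17
#125: waits 17, runs 17→22
Sum = 0+2+14+17 = 33.

33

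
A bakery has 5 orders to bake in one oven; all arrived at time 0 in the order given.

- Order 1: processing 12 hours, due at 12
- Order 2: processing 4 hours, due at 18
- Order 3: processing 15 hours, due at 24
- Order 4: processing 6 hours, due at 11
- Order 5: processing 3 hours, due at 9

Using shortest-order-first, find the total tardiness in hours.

SPT (increasing processing time): Order 5 Order 2 Order 4 Order 1 Order 3.
Order 5: 0→3, due 9, tardiness 0
Order 2: 3→7, due 18, tardiness 0
Order 4: 7→13, due 11, tardiness 2
Order 1: 13→25, due 12, tardiness 13
Order 3: 25→40, due 24, tardiness 16
Sum = 0+0+2+13+16 = 31.

31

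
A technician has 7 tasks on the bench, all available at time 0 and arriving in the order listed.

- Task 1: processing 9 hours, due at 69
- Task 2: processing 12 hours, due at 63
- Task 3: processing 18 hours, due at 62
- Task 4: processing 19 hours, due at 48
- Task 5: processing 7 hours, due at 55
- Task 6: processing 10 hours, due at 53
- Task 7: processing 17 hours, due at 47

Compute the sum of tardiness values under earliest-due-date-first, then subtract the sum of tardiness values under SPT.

-11

EDD (increasing due date): Task 7 Task 4 Task 6 Task 5 Task 3 Task 2 Task 1.
Task 7: 0→17, due 47, tardiness 0
Task 4: 17→36, due 48, tardiness 0
Task 6: 36→46, due 53, tardiness 0
Task 5: 46→53, due 55, tardiness 0
Task 3: 53→71, due 62, tardiness 9
Task 2: 71→83, due 63, tardiness 20
Task 1: 83→92, due 69, tardiness 23
Sum = 0+0+0+0+9+20+23 = 52.
SPT (increasing processing time): Task 5 Task 1 Task 6 Task 2 Task 7 Task 3 Task 4.
Task 5: 0→7, due 55, tardiness 0
Task 1: 7→16, due 69, tardiness 0
Task 6: 16→26, due 53, tardiness 0
Task 2: 26→38, due 63, tardiness 0
Task 7: 38→55, due 47, tardiness 8
Task 3: 55→73, due 62, tardiness 11
Task 4: 73→92, due 48, tardiness 44
Sum = 0+0+0+0+8+11+44 = 63.
Difference = 52 − 63 = -11.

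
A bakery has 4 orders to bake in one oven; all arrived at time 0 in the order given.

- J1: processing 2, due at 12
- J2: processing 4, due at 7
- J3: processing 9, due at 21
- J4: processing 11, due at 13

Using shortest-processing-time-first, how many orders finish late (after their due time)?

SPT (increasing processing time): J1 J2 J3 J4.
J1: 0→2, due 12, tardiness 0
J2: 2→6, due 7, tardiness 0
J3: 6→15, due 21, tardiness 0
J4: 15→26, due 13, tardiness 13
Late orders: 1.

1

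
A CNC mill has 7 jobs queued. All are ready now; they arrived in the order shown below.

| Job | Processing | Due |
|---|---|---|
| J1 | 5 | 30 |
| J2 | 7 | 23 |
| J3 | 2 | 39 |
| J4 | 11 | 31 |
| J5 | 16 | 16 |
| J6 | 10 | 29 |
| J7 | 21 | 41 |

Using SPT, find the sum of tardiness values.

70

SPT (increasing processing time): J3 J1 J2 J6 J4 J5 J7.
J3: 0→2, due 39, tardiness 0
J1: 2→7, due 30, tardiness 0
J2: 7→14, due 23, tardiness 0
J6: 14→24, due 29, tardiness 0
J4: 24→35, due 31, tardiness 4
J5: 35→51, due 16, tardiness 35
J7: 51→72, due 41, tardiness 31
Sum = 0+0+0+0+4+35+31 = 70.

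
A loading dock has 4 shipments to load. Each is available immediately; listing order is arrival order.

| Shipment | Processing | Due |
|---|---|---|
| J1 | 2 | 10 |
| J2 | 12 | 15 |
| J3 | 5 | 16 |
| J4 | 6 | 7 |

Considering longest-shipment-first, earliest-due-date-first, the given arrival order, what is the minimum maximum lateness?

9

LPT (decreasing processing time): J2 J4 J3 J1.
J2: 0→12, due 15, lateness -3
J4: 12→18, due 7, lateness 11
J3: 18→23, due 16, lateness 7
J1: 23→25, due 10, lateness 15
Maximum = 15.
EDD (increasing due date): J4 J1 J2 J3.
J4: 0→6, due 7, lateness -1
J1: 6→8, due 10, lateness -2
J2: 8→20, due 15, lateness 5
J3: 20→25, due 16, lateness 9
Maximum = 9.
FIFO (arrival order): J1 J2 J3 J4.
J1: 0→2, due 10, lateness -8
J2: 2→14, due 15, lateness -1
J3: 14→19, due 16, lateness 3
J4: 19→25, due 7, lateness 18
Maximum = 18.
LPT 15, EDD 9, FIFO 18 → minimum 9.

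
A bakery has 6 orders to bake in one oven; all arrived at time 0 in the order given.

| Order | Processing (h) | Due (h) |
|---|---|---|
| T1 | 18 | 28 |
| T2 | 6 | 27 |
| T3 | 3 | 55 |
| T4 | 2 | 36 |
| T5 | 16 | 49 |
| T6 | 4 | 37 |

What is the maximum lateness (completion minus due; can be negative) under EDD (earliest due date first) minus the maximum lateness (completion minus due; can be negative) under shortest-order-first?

-24

EDD (increasing due date): T2 T1 T4 T6 T5 T3.
T2: 0→6, due 27, lateness -21
T1: 6→24, due 28, lateness -4
T4: 24→26, due 36, lateness -10
T6: 26→30, due 37, lateness -7
T5: 30→46, due 49, lateness -3
T3: 46→49, due 55, lateness -6
Maximum = -3.
SPT (increasing processing time): T4 T3 T6 T2 T5 T1.
T4: 0→2, due 36, lateness -34
T3: 2→5, due 55, lateness -50
T6: 5→9, due 37, lateness -28
T2: 9→15, due 27, lateness -12
T5: 15→31, due 49, lateness -18
T1: 31→49, due 28, lateness 21
Maximum = 21.
Difference = -3 − 21 = -24.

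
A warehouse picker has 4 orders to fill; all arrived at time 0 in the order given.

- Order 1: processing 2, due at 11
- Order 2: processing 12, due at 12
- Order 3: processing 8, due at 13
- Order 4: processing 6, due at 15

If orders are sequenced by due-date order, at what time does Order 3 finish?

22

EDD (increasing due date): Order 1 Order 2 Order 3 Order 4.
Order 1: 0→2
Order 2: 2→14
Order 3: 14→22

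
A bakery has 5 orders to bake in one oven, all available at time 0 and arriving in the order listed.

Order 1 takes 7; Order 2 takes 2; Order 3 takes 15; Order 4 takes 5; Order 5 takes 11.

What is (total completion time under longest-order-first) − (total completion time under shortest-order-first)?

LPT (decreasing processing time): Order 3 Order 5 Order 1 Order 4 Order 2.
Order 3: 0→15
Order 5: 15→26
Order 1: 26→33
Order 4: 33→38
Order 2: 38→40
Sum = 15+26+33+38+40 = 152.
SPT (increasing processing time): Order 2 Order 4 Order 1 Order 5 Order 3.
Order 2: 0→2
Order 4: 2→7
Order 1: 7→14
Order 5: 14→25
Order 3: 25→40
Sum = 2+7+14+25+40 = 88.
Difference = 152 − 88 = 64.

64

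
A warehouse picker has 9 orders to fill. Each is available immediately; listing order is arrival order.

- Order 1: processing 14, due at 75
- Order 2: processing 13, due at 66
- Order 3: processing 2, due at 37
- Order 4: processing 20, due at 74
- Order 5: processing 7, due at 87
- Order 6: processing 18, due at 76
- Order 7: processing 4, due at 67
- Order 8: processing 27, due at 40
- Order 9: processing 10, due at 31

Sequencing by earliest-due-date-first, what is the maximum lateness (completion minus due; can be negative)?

32

EDD (increasing due date): Order 9 Order 3 Order 8 Order 2 Order 7 Order 4 Order 1 Order 6 Order 5.
Order 9: 0→10, due 31, lateness -21
Order 3: 10→12, due 37, lateness -25
Order 8: 12→39, due 40, lateness -1
Order 2: 39→52, due 66, lateness -14
Order 7: 52→56, due 67, lateness -11
Order 4: 56→76, due 74, lateness 2
Order 1: 76→90, due 75, lateness 15
Order 6: 90→108, due 76, lateness 32
Order 5: 108→115, due 87, lateness 28
Maximum = 32.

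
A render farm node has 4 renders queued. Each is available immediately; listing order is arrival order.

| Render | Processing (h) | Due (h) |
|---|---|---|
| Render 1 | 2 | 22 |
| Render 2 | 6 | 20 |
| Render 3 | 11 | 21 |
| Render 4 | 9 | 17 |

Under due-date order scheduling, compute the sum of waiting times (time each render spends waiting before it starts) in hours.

50

EDD (increasing due date): Render 4 Render 2 Render 3 Render 1.
Render 4: waits 0, runs 0→9
Render 2: waits 9, runs 9→15
Render 3: waits 15, runs 15→26
Render 1: waits 26, runs 26→28
Sum = 0+9+15+26 = 50.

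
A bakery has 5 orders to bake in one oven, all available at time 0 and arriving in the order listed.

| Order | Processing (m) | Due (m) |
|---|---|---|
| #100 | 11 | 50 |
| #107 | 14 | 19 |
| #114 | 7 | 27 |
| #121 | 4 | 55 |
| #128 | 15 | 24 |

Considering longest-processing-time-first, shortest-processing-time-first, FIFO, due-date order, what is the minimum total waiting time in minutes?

LPT (decreasing processing time): #128 #107 #100 #114 #121.
#128: waits 0, runs 0→15
#107: waits 15, runs 15→29
#100: waits 29, runs 29→40
#114: waits 40, runs 40→47
#121: waits 47, runs 47→51
Sum = 0+15+29+40+47 = 131.
SPT (increasing processing time): #121 #114 #100 #107 #128.
#121: waits 0, runs 0→4
#114: waits 4, runs 4→11
#100: waits 11, runs 11→22
#107: waits 22, runs 22→36
#128: waits 36, runs 36→51
Sum = 0+4+11+22+36 = 73.
FIFO (arrival order): #100 #107 #114 #121 #128.
#100: waits 0, runs 0→11
#107: waits 11, runs 11→25
#114: waits 25, runs 25→32
#121: waits 32, runs 32→36
#128: waits 36, runs 36→51
Sum = 0+11+25+32+36 = 104.
EDD (increasing due date): #107 #128 #114 #100 #121.
#107: waits 0, runs 0→14
#128: waits 14, runs 14→29
#114: waits 29, runs 29→36
#100: waits 36, runs 36→47
#121: waits 47, runs 47→51
Sum = 0+14+29+36+47 = 126.
LPT 131, SPT 73, FIFO 104, EDD 126 → minimum 73.

73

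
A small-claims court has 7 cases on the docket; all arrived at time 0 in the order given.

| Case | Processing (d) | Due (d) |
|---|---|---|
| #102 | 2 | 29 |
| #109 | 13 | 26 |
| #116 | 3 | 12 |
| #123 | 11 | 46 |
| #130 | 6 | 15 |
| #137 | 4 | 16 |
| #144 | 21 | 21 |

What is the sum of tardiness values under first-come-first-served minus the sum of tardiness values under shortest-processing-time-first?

FIFO (arrival order): #102 #109 #116 #123 #130 #137 #144.
#102: 0→2, due 29, tardiness 0
#109: 2→15, due 26, tardiness 0
#116: 15→18, due 12, tardiness 6
#123: 18→29, due 46, tardiness 0
#130: 29→35, due 15, tardiness 20
#137: 35→39, due 16, tardiness 23
#144: 39→60, due 21, tardiness 39
Sum = 0+0+6+0+20+23+39 = 88.
SPT (increasing processing time): #102 #116 #137 #130 #123 #109 #144.
#102: 0→2, due 29, tardiness 0
#116: 2→5, due 12, tardiness 0
#137: 5→9, due 16, tardiness 0
#130: 9→15, due 15, tardiness 0
#123: 15→26, due 46, tardiness 0
#109: 26→39, due 26, tardiness 13
#144: 39→60, due 21, tardiness 39
Sum = 0+0+0+0+0+13+39 = 52.
Difference = 88 − 52 = 36.

36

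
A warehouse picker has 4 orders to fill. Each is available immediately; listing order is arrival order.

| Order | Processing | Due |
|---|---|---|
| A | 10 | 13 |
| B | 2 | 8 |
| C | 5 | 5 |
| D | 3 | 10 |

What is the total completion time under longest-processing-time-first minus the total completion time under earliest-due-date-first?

LPT (decreasing processing time): A C D B.
A: 0→10
C: 10→15
D: 15→18
B: 18→20
Sum = 10+15+18+20 = 63.
EDD (increasing due date): C B D A.
C: 0→5
B: 5→7
D: 7→10
A: 10→20
Sum = 5+7+10+20 = 42.
Difference = 63 − 42 = 21.

21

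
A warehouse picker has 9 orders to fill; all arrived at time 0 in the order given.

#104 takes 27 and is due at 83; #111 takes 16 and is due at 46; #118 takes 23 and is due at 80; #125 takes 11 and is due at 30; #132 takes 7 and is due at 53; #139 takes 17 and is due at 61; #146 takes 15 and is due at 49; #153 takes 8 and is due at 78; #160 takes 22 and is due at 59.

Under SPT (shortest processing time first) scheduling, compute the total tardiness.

163

SPT (increasing processing time): #132 #153 #125 #146 #111 #139 #160 #118 #104.
#132: 0→7, due 53, tardiness 0
#153: 7→15, due 78, tardiness 0
#125: 15→26, due 30, tardiness 0
#146: 26→41, due 49, tardiness 0
#111: 41→57, due 46, tardiness 11
#139: 57→74, due 61, tardiness 13
#160: 74→96, due 59, tardiness 37
#118: 96→119, due 80, tardiness 39
#104: 119→146, due 83, tardiness 63
Sum = 0+0+0+0+11+13+37+39+63 = 163.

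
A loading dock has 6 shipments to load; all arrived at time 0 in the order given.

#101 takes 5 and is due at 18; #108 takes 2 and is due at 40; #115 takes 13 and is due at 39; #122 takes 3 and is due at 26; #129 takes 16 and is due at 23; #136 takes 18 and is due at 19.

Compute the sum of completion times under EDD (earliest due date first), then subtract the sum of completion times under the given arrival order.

70

EDD (increasing due date): #101 #136 #129 #122 #115 #108.
#101: 0→5
#136: 5→23
#129: 23→39
#122: 39→42
#115: 42→55
#108: 55→57
Sum = 5+23+39+42+55+57 = 221.
FIFO (arrival order): #101 #108 #115 #122 #129 #136.
#101: 0→5
#108: 5→7
#115: 7→20
#122: 20→23
#129: 23→39
#136: 39→57
Sum = 5+7+20+23+39+57 = 151.
Difference = 221 − 151 = 70.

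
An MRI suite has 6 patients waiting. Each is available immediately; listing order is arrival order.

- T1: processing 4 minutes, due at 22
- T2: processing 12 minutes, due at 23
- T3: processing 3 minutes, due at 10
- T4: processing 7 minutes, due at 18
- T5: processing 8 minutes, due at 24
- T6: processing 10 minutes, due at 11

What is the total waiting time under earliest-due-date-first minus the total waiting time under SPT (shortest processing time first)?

EDD (increasing due date): T3 T6 T4 T1 T2 T5.
T3: waits 0, runs 0→3
T6: waits 3, runs 3→13
T4: waits 13, runs 13→20
T1: waits 20, runs 20→24
T2: waits 24, runs 24→36
T5: waits 36, runs 36→44
Sum = 0+3+13+20+24+36 = 96.
SPT (increasing processing time): T3 T1 T4 T5 T6 T2.
T3: waits 0, runs 0→3
T1: waits 3, runs 3→7
T4: waits 7, runs 7→14
T5: waits 14, runs 14→22
T6: waits 22, runs 22→32
T2: waits 32, runs 32→44
Sum = 0+3+7+14+22+32 = 78.
Difference = 96 − 78 = 18.

18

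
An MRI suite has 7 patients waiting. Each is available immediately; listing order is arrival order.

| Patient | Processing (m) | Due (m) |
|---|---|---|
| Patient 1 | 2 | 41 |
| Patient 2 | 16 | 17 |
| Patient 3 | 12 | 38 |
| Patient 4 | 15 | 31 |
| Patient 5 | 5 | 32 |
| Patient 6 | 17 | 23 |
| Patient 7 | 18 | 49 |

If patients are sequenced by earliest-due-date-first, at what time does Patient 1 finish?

EDD (increasing due date): Patient 2 Patient 6 Patient 4 Patient 5 Patient 3 Patient 1 Patient 7.
Patient 2: 0→16
Patient 6: 16→33
Patient 4: 33→48
Patient 5: 48→53
Patient 3: 53→65
Patient 1: 65→67

67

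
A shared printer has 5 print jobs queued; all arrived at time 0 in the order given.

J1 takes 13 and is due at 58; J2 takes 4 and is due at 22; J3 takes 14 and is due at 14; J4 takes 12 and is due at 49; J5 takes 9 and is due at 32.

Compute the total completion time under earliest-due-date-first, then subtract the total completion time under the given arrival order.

-6

EDD (increasing due date): J3 J2 J5 J4 J1.
J3: 0→14
J2: 14→18
J5: 18→27
J4: 27→39
J1: 39→52
Sum = 14+18+27+39+52 = 150.
FIFO (arrival order): J1 J2 J3 J4 J5.
J1: 0→13
J2: 13→17
J3: 17→31
J4: 31→43
J5: 43→52
Sum = 13+17+31+43+52 = 156.
Difference = 150 − 156 = -6.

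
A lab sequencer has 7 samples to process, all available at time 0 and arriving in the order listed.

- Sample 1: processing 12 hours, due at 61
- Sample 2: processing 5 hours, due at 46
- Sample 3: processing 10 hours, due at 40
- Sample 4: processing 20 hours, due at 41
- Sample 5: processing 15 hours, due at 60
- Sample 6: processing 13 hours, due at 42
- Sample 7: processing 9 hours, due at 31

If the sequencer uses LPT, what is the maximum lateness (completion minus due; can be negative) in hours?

48

LPT (decreasing processing time): Sample 4 Sample 5 Sample 6 Sample 1 Sample 3 Sample 7 Sample 2.
Sample 4: 0→20, due 41, lateness -21
Sample 5: 20→35, due 60, lateness -25
Sample 6: 35→48, due 42, lateness 6
Sample 1: 48→60, due 61, lateness -1
Sample 3: 60→70, due 40, lateness 30
Sample 7: 70→79, due 31, lateness 48
Sample 2: 79→84, due 46, lateness 38
Maximum = 48.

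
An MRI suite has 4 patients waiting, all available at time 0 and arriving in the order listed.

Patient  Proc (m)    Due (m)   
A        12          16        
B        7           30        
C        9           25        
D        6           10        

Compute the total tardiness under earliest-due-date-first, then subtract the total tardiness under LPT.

EDD (increasing due date): D A C B.
D: 0→6, due 10, tardiness 0
A: 6→18, due 16, tardiness 2
C: 18→27, due 25, tardiness 2
B: 27→34, due 30, tardiness 4
Sum = 0+2+2+4 = 8.
LPT (decreasing processing time): A C B D.
A: 0→12, due 16, tardiness 0
C: 12→21, due 25, tardiness 0
B: 21→28, due 30, tardiness 0
D: 28→34, due 10, tardiness 24
Sum = 0+0+0+24 = 24.
Difference = 8 − 24 = -16.

-16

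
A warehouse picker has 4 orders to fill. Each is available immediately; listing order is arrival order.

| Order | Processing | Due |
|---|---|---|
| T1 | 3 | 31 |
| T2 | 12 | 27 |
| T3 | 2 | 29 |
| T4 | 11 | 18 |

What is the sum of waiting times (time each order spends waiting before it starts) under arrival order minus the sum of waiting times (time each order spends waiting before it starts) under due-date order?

FIFO (arrival order): T1 T2 T3 T4.
T1: waits 0, runs 0→3
T2: waits 3, runs 3→15
T3: waits 15, runs 15→17
T4: waits 17, runs 17→28
Sum = 0+3+15+17 = 35.
EDD (increasing due date): T4 T2 T3 T1.
T4: waits 0, runs 0→11
T2: waits 11, runs 11→23
T3: waits 23, runs 23→25
T1: waits 25, runs 25→28
Sum = 0+11+23+25 = 59.
Difference = 35 − 59 = -24.

-24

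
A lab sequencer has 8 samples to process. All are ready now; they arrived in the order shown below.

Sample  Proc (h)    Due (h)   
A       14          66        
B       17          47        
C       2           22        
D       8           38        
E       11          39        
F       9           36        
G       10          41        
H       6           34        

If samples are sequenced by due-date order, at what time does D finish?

25

EDD (increasing due date): C H F D E G B A.
C: 0→2
H: 2→8
F: 8→17
D: 17→25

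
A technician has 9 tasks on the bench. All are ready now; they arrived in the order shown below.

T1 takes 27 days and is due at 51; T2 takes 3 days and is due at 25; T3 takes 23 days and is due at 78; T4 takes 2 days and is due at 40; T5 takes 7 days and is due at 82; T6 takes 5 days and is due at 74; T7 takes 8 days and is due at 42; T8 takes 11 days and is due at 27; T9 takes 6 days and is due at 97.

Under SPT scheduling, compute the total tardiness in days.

56

SPT (increasing processing time): T4 T2 T6 T9 T5 T7 T8 T3 T1.
T4: 0→2, due 40, tardiness 0
T2: 2→5, due 25, tardiness 0
T6: 5→10, due 74, tardiness 0
T9: 10→16, due 97, tardiness 0
T5: 16→23, due 82, tardiness 0
T7: 23→31, due 42, tardiness 0
T8: 31→42, due 27, tardiness 15
T3: 42→65, due 78, tardiness 0
T1: 65→92, due 51, tardiness 41
Sum = 0+0+0+0+0+0+15+0+41 = 56.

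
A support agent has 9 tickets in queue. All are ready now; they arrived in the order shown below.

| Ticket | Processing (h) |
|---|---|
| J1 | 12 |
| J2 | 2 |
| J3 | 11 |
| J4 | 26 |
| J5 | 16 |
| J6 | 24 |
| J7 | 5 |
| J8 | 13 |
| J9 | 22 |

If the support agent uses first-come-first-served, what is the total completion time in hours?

FIFO (arrival order): J1 J2 J3 J4 J5 J6 J7 J8 J9.
J1: 0→12
J2: 12→14
J3: 14→25
J4: 25→51
J5: 51→67
J6: 67→91
J7: 91→96
J8: 96→109
J9: 109→131
Sum = 12+14+25+51+67+91+96+109+131 = 596.

596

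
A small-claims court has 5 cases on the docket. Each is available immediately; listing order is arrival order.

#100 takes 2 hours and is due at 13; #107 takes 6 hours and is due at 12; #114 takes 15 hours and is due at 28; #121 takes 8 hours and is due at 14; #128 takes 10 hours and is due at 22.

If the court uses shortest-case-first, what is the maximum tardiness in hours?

SPT (increasing processing time): #100 #107 #121 #128 #114.
#100: 0→2, due 13, tardiness 0
#107: 2→8, due 12, tardiness 0
#121: 8→16, due 14, tardiness 2
#128: 16→26, due 22, tardiness 4
#114: 26→41, due 28, tardiness 13
Maximum = 13.

13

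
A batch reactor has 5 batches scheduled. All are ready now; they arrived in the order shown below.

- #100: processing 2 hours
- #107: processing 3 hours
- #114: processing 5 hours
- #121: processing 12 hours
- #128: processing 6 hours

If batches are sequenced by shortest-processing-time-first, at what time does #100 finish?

SPT (increasing processing time): #100 #107 #114 #128 #121.
#100: 0→2

2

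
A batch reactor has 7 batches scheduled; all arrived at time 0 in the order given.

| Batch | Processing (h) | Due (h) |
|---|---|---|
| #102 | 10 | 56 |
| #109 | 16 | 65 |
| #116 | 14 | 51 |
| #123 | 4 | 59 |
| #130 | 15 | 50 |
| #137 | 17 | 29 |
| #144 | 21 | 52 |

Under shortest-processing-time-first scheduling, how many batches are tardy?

2

SPT (increasing processing time): #123 #102 #116 #130 #109 #137 #144.
#123: 0→4, due 59, tardiness 0
#102: 4→14, due 56, tardiness 0
#116: 14→28, due 51, tardiness 0
#130: 28→43, due 50, tardiness 0
#109: 43→59, due 65, tardiness 0
#137: 59→76, due 29, tardiness 47
#144: 76→97, due 52, tardiness 45
Late batches: 2.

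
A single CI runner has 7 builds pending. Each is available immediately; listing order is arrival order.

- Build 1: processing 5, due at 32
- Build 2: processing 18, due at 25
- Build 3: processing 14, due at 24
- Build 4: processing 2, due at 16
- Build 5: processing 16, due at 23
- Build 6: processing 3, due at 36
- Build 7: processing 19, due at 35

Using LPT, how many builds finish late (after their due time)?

LPT (decreasing processing time): Build 7 Build 2 Build 5 Build 3 Build 1 Build 6 Build 4.
Build 7: 0→19, due 35, tardiness 0
Build 2: 19→37, due 25, tardiness 12
Build 5: 37→53, due 23, tardiness 30
Build 3: 53→67, due 24, tardiness 43
Build 1: 67→72, due 32, tardiness 40
Build 6: 72→75, due 36, tardiness 39
Build 4: 75→77, due 16, tardiness 61
Late builds: 6.

6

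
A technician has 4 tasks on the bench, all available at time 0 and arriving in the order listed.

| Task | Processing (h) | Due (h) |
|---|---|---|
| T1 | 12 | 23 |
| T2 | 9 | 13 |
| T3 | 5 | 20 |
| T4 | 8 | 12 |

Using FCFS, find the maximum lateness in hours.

22

FIFO (arrival order): T1 T2 T3 T4.
T1: 0→12, due 23, lateness -11
T2: 12→21, due 13, lateness 8
T3: 21→26, due 20, lateness 6
T4: 26→34, due 12, lateness 22
Maximum = 22.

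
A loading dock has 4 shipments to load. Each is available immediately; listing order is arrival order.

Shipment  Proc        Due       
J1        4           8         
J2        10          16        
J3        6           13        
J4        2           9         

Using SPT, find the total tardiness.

SPT (increasing processing time): J4 J1 J3 J2.
J4: 0→2, due 9, tardiness 0
J1: 2→6, due 8, tardiness 0
J3: 6→12, due 13, tardiness 0
J2: 12→22, due 16, tardiness 6
Sum = 0+0+0+6 = 6.

6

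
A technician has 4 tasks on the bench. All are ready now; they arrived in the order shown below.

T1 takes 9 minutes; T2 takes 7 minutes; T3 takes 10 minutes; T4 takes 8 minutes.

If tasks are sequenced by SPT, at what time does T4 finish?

SPT (increasing processing time): T2 T4 T1 T3.
T2: 0→7
T4: 7→15

15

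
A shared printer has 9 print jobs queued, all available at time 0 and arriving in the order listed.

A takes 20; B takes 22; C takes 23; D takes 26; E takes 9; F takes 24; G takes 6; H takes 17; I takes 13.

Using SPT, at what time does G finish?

6

SPT (increasing processing time): G E I H A B C F D.
G: 0→6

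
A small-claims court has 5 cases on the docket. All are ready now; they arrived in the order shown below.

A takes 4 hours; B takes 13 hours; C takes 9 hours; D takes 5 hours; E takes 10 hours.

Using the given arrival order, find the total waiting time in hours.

FIFO (arrival order): A B C D E.
A: waits 0, runs 0→4
B: waits 4, runs 4→17
C: waits 17, runs 17→26
D: waits 26, runs 26→31
E: waits 31, runs 31→41
Sum = 0+4+17+26+31 = 78.

78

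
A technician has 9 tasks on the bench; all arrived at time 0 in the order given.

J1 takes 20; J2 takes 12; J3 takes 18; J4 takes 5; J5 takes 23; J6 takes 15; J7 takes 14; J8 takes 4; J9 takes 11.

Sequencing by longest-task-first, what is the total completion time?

748

LPT (decreasing processing time): J5 J1 J3 J6 J7 J2 J9 J4 J8.
J5: 0→23
J1: 23→43
J3: 43→61
J6: 61→76
J7: 76→90
J2: 90→102
J9: 102→113
J4: 113→118
J8: 118→122
Sum = 23+43+61+76+90+102+113+118+122 = 748.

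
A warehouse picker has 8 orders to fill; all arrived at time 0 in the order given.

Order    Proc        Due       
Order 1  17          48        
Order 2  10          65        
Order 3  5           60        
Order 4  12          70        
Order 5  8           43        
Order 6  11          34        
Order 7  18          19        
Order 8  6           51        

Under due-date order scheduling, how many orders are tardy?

5

EDD (increasing due date): Order 7 Order 6 Order 5 Order 1 Order 8 Order 3 Order 2 Order 4.
Order 7: 0→18, due 19, tardiness 0
Order 6: 18→29, due 34, tardiness 0
Order 5: 29→37, due 43, tardiness 0
Order 1: 37→54, due 48, tardiness 6
Order 8: 54→60, due 51, tardiness 9
Order 3: 60→65, due 60, tardiness 5
Order 2: 65→75, due 65, tardiness 10
Order 4: 75→87, due 70, tardiness 17
Late orders: 5.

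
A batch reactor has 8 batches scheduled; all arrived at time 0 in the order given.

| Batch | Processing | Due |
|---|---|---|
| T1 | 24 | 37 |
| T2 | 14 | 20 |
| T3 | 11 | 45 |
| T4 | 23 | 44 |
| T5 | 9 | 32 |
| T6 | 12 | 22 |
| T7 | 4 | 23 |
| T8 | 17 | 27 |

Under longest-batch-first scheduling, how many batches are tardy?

LPT (decreasing processing time): T1 T4 T8 T2 T6 T3 T5 T7.
T1: 0→24, due 37, tardiness 0
T4: 24→47, due 44, tardiness 3
T8: 47→64, due 27, tardiness 37
T2: 64→78, due 20, tardiness 58
T6: 78→90, due 22, tardiness 68
T3: 90→101, due 45, tardiness 56
T5: 101→110, due 32, tardiness 78
T7: 110→114, due 23, tardiness 91
Late batches: 7.

7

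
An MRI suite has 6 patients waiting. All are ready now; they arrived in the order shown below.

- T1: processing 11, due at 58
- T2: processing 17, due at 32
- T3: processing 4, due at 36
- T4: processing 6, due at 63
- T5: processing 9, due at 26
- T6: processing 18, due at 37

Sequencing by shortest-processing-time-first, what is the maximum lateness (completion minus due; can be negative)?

28

SPT (increasing processing time): T3 T4 T5 T1 T2 T6.
T3: 0→4, due 36, lateness -32
T4: 4→10, due 63, lateness -53
T5: 10→19, due 26, lateness -7
T1: 19→30, due 58, lateness -28
T2: 30→47, due 32, lateness 15
T6: 47→65, due 37, lateness 28
Maximum = 28.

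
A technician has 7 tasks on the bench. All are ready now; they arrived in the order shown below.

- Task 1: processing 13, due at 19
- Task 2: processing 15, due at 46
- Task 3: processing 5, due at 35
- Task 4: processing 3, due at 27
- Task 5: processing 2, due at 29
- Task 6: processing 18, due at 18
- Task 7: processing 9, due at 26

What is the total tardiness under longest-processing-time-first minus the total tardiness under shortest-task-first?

92

LPT (decreasing processing time): Task 6 Task 2 Task 1 Task 7 Task 3 Task 4 Task 5.
Task 6: 0→18, due 18, tardiness 0
Task 2: 18→33, due 46, tardiness 0
Task 1: 33→46, due 19, tardiness 27
Task 7: 46→55, due 26, tardiness 29
Task 3: 55→60, due 35, tardiness 25
Task 4: 60→63, due 27, tardiness 36
Task 5: 63→65, due 29, tardiness 36
Sum = 0+0+27+29+25+36+36 = 153.
SPT (increasing processing time): Task 5 Task 4 Task 3 Task 7 Task 1 Task 2 Task 6.
Task 5: 0→2, due 29, tardiness 0
Task 4: 2→5, due 27, tardiness 0
Task 3: 5→10, due 35, tardiness 0
Task 7: 10→19, due 26, tardiness 0
Task 1: 19→32, due 19, tardiness 13
Task 2: 32→47, due 46, tardiness 1
Task 6: 47→65, due 18, tardiness 47
Sum = 0+0+0+0+13+1+47 = 61.
Difference = 153 − 61 = 92.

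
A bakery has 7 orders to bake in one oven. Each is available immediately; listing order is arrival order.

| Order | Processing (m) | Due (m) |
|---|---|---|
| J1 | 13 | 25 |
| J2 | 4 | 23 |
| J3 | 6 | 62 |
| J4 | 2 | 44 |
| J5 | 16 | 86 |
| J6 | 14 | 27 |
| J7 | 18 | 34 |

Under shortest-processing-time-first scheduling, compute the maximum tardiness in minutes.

SPT (increasing processing time): J4 J2 J3 J1 J6 J5 J7.
J4: 0→2, due 44, tardiness 0
J2: 2→6, due 23, tardiness 0
J3: 6→12, due 62, tardiness 0
J1: 12→25, due 25, tardiness 0
J6: 25→39, due 27, tardiness 12
J5: 39→55, due 86, tardiness 0
J7: 55→73, due 34, tardiness 39
Maximum = 39.

39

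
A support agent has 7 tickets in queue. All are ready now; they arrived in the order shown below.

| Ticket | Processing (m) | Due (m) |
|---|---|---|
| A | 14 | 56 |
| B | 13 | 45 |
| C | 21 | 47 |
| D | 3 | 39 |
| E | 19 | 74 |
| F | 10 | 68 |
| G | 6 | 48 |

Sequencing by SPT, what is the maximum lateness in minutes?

39

SPT (increasing processing time): D G F B A E C.
D: 0→3, due 39, lateness -36
G: 3→9, due 48, lateness -39
F: 9→19, due 68, lateness -49
B: 19→32, due 45, lateness -13
A: 32→46, due 56, lateness -10
E: 46→65, due 74, lateness -9
C: 65→86, due 47, lateness 39
Maximum = 39.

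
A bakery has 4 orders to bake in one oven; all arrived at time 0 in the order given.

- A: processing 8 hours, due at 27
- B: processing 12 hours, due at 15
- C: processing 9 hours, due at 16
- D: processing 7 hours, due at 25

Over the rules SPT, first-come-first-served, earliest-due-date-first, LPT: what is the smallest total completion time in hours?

82

SPT (increasing processing time): D A C B.
D: 0→7
A: 7→15
C: 15→24
B: 24→36
Sum = 7+15+24+36 = 82.
FIFO (arrival order): A B C D.
A: 0→8
B: 8→20
C: 20→29
D: 29→36
Sum = 8+20+29+36 = 93.
EDD (increasing due date): B C D A.
B: 0→12
C: 12→21
D: 21→28
A: 28→36
Sum = 12+21+28+36 = 97.
LPT (decreasing processing time): B C A D.
B: 0→12
C: 12→21
A: 21→29
D: 29→36
Sum = 12+21+29+36 = 98.
SPT 82, FIFO 93, EDD 97, LPT 98 → minimum 82.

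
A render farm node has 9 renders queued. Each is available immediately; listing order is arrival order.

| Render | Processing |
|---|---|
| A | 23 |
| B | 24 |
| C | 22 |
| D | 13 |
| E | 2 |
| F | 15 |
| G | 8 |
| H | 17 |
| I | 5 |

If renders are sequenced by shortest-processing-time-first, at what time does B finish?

SPT (increasing processing time): E I G D F H C A B.
E: 0→2
I: 2→7
G: 7→15
D: 15→28
F: 28→43
H: 43→60
C: 60→82
A: 82→105
B: 105→129

129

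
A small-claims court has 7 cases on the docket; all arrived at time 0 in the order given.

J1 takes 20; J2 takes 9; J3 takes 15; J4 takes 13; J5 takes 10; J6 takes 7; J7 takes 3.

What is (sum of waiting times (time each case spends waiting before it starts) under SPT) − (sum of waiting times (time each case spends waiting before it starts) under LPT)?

-142

SPT (increasing processing time): J7 J6 J2 J5 J4 J3 J1.
J7: waits 0, runs 0→3
J6: waits 3, runs 3→10
J2: waits 10, runs 10→19
J5: waits 19, runs 19→29
J4: waits 29, runs 29→42
J3: waits 42, runs 42→57
J1: waits 57, runs 57→77
Sum = 0+3+10+19+29+42+57 = 160.
LPT (decreasing processing time): J1 J3 J4 J5 J2 J6 J7.
J1: waits 0, runs 0→20
J3: waits 20, runs 20→35
J4: waits 35, runs 35→48
J5: waits 48, runs 48→58
J2: waits 58, runs 58→67
J6: waits 67, runs 67→74
J7: waits 74, runs 74→77
Sum = 0+20+35+48+58+67+74 = 302.
Difference = 160 − 302 = -142.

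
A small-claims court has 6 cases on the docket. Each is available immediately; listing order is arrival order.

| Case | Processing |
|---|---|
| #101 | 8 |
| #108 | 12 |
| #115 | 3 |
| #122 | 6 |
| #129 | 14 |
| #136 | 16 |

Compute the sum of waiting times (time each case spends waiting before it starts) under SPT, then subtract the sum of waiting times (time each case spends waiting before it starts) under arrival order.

-22

SPT (increasing processing time): #115 #122 #101 #108 #129 #136.
#115: waits 0, runs 0→3
#122: waits 3, runs 3→9
#101: waits 9, runs 9→17
#108: waits 17, runs 17→29
#129: waits 29, runs 29→43
#136: waits 43, runs 43→59
Sum = 0+3+9+17+29+43 = 101.
FIFO (arrival order): #101 #108 #115 #122 #129 #136.
#101: waits 0, runs 0→8
#108: waits 8, runs 8→20
#115: waits 20, runs 20→23
#122: waits 23, runs 23→29
#129: waits 29, runs 29→43
#136: waits 43, runs 43→59
Sum = 0+8+20+23+29+43 = 123.
Difference = 101 − 123 = -22.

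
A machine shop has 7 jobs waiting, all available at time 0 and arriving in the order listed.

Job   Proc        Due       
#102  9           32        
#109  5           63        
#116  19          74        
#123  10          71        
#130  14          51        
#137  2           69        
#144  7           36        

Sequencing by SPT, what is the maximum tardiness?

SPT (increasing processing time): #137 #109 #144 #102 #123 #130 #116.
#137: 0→2, due 69, tardiness 0
#109: 2→7, due 63, tardiness 0
#144: 7→14, due 36, tardiness 0
#102: 14→23, due 32, tardiness 0
#123: 23→33, due 71, tardiness 0
#130: 33→47, due 51, tardiness 0
#116: 47→66, due 74, tardiness 0
Maximum = 0.

0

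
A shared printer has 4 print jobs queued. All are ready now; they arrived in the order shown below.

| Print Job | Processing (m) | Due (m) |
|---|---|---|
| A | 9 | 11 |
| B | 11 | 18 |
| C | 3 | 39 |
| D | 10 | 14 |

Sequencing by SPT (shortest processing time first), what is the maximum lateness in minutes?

15

SPT (increasing processing time): C A D B.
C: 0→3, due 39, lateness -36
A: 3→12, due 11, lateness 1
D: 12→22, due 14, lateness 8
B: 22→33, due 18, lateness 15
Maximum = 15.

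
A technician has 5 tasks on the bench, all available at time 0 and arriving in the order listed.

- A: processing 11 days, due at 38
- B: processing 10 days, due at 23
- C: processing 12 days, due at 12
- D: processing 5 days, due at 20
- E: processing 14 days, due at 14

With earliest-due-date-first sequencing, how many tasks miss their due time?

EDD (increasing due date): C E D B A.
C: 0→12, due 12, tardiness 0
E: 12→26, due 14, tardiness 12
D: 26→31, due 20, tardiness 11
B: 31→41, due 23, tardiness 18
A: 41→52, due 38, tardiness 14
Late tasks: 4.

4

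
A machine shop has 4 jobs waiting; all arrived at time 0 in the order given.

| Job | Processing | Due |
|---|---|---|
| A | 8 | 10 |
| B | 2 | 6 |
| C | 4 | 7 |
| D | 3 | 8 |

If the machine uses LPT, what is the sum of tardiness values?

LPT (decreasing processing time): A C D B.
A: 0→8, due 10, tardiness 0
C: 8→12, due 7, tardiness 5
D: 12→15, due 8, tardiness 7
B: 15→17, due 6, tardiness 11
Sum = 0+5+7+11 = 23.

23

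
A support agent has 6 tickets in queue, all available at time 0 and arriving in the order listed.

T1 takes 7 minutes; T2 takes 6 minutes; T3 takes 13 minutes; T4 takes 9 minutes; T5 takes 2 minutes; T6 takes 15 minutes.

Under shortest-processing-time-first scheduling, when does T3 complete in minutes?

37

SPT (increasing processing time): T5 T2 T1 T4 T3 T6.
T5: 0→2
T2: 2→8
T1: 8→15
T4: 15→24
T3: 24→37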